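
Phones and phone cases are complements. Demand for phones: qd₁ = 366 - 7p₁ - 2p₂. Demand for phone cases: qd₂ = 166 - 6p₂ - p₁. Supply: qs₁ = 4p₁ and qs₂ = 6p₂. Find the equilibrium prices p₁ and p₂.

Market 1: 366 - 7p₁ - 2p₂ = 4p₁ → 11p₁ + 2p₂ = 366.
Market 2: 12p₂ + p₁ = 166.
Eliminating p₂: 12×(1) − 2×(2) gives 130p₁ = 4060, so p₁ = 406/13.
Back-substitute into (2): p₂ = (166 − 1×406/13) / 12 = 146/13.

p₁ = 406/13, p₂ = 146/13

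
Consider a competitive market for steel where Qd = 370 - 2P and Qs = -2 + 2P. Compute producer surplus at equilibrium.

Equilibrium: 370 - 2P = -2 + 2P gives P* = 93, Q* = 184.
Supply starts at P = 1 (where Qs = 0).
PS = ½(93 − 1)(184) = 8464.

Producer surplus = 8464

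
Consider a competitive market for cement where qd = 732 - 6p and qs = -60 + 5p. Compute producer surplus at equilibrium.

Producer surplus = 9000

Equilibrium: 732 - 6p = -60 + 5p gives p* = 72, q* = 300.
Supply starts at p = 12 (where qs = 0).
PS = ½(72 − 12)(300) = 9000.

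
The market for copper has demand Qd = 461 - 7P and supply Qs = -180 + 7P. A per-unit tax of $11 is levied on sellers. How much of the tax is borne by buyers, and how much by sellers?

Buyers bear $5.5, sellers bear $5.5

Pre-tax equilibrium: P* = 641/14, Q* = 140.5.
Tax on sellers shifts supply to Qs = -180 + 7(P − 11) = -257 + 7P.
461 - 7P = -257 + 7P gives buyer price Pb = 359/7; sellers receive Ps = 359/7 − 11 = 282/7.
New quantity: Q = 461 − 7(359/7) = 102.
Buyer burden = 359/7 − 641/14 = 5.5; seller burden = 641/14 − 282/7 = 5.5.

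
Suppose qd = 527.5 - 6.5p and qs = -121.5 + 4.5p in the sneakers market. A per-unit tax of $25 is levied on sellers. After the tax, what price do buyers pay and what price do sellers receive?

Pre-tax equilibrium: p* = 59, q* = 144.
Tax on sellers shifts supply to qs = -121.5 + 4.5(p − 25) = -234 + 4.5p.
527.5 - 6.5p = -234 + 4.5p gives buyer price pb = 1523/22; sellers receive ps = 1523/22 − 25 = 973/22.
New quantity: q = 527.5 − 6.5(1523/22) = 3411/44.

Buyers pay 1523/22, sellers receive 973/22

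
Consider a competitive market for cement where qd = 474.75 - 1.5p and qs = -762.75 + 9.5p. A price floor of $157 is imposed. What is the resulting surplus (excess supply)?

Equilibrium price would be p* = 112.5, so the floor at 157 binds.
At p = 157: qd = 239.25, qs = 728.75.
Surplus = 728.75 − 239.25 = 489.5.

Surplus = 489.5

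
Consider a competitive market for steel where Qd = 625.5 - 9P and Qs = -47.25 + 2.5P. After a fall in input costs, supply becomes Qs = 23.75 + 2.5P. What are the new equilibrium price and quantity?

Original equilibrium: P* = 58.5, Q* = 99.
New equilibrium: 625.5 - 9P = 23.75 + 2.5P, so 601.75 = 11.5P and P' = 2407/46; Q' = 625.5 − 9(2407/46) = 3555/23.

P' = 2407/46, Q' = 3555/23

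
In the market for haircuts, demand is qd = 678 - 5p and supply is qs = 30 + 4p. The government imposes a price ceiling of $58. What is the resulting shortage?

Equilibrium price would be p* = 72, so the ceiling at 58 binds.
At p = 58: qd = 678 − 5(58) = 388, qs = 30 + 4(58) = 262.
Shortage = 388 − 262 = 126.

Shortage = 126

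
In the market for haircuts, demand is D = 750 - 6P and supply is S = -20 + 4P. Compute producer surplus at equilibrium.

Producer surplus = 10368

Equilibrium: 750 - 6P = -20 + 4P gives P* = 77, Q* = 288.
Supply starts at P = 5 (where S = 0).
PS = ½(77 − 5)(288) = 10368.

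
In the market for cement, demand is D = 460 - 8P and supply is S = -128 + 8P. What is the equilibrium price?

P* = 36.75

Set D = S: 460 - 8P = -128 + 8P.
588 = 16P, so P* = 36.75.
Q* = 460 − 8(36.75) = 166.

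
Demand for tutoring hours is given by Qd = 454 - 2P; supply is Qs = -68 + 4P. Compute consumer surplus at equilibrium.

Consumer surplus = 19600

Equilibrium: 454 - 2P = -68 + 4P gives P* = 87, Q* = 280.
Demand choke price (Qd = 0): P = 227.
CS = ½(227 − 87)(280) = 19600.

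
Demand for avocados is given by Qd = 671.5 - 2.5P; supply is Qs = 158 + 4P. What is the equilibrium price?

Set Qd = Qs: 671.5 - 2.5P = 158 + 4P.
513.5 = 6.5P, so P* = 79.
Q* = 671.5 − 2.5(79) = 474.

P* = 79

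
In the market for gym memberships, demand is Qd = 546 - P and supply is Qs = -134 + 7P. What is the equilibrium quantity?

Set Qd = Qs: 546 - P = -134 + 7P.
680 = 8P, so P* = 85.
Q* = 546 − 1(85) = 461.

Q* = 461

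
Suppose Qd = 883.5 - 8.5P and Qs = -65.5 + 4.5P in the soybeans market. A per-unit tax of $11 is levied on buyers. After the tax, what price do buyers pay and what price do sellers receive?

Buyers pay 1997/26, sellers receive 1711/26

Pre-tax equilibrium: P* = 73, Q* = 263.
Tax on buyers shifts demand to Qd = 883.5 − 8.5(P + 11) = 790 - 8.5P.
790 - 8.5P = -65.5 + 4.5P gives seller price Ps = 1711/26; buyers pay Pb = 1711/26 + 11 = 1997/26.
New quantity: Q = 883.5 − 8.5(1997/26) = 11993/52.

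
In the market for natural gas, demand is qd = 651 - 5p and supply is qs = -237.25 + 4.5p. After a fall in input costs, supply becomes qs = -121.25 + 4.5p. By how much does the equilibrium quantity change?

Original equilibrium: p* = 93.5, q* = 183.5.
New equilibrium: 651 - 5p = -121.25 + 4.5p, so 772.25 = 9.5p and p' = 3089/38; q' = 651 − 5(3089/38) = 9293/38.
Change in quantity: 9293/38 − 183.5 = 1160/19.

Δq = 1160/19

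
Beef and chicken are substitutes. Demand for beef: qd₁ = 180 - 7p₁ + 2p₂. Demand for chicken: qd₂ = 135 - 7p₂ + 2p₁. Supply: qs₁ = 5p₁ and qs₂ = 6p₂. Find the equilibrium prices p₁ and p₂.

Market 1: 180 - 7p₁ + 2p₂ = 5p₁ → 12p₁ - 2p₂ = 180.
Market 2: 13p₂ - 2p₁ = 135.
Eliminating p₂: 13×(1) + 2×(2) gives 152p₁ = 2610, so p₁ = 1305/76.
Back-substitute into (2): p₂ = (135 + 2×1305/76) / 13 = 495/38.

p₁ = 1305/76, p₂ = 495/38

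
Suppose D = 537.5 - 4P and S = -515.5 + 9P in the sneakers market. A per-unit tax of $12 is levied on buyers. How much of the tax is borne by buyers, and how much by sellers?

Pre-tax equilibrium: P* = 81, Q* = 213.5.
Tax on buyers shifts demand to D = 537.5 − 4(P + 12) = 489.5 - 4P.
489.5 - 4P = -515.5 + 9P gives seller price Ps = 1005/13; buyers pay Pb = 1005/13 + 12 = 1161/13.
New quantity: Q = 537.5 − 4(1161/13) = 4687/26.
Buyer burden = 1161/13 − 81 = 108/13; seller burden = 81 − 1005/13 = 48/13.

Buyers bear 108/13, sellers bear 48/13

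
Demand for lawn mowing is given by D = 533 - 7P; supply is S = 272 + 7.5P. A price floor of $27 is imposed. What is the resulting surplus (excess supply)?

Equilibrium price would be P* = 18, so the floor at 27 binds.
At P = 27: D = 344, S = 474.5.
Surplus = 474.5 − 344 = 130.5.

Surplus = 130.5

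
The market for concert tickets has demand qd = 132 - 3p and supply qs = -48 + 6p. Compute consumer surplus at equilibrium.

Consumer surplus = 864

Equilibrium: 132 - 3p = -48 + 6p gives p* = 20, q* = 72.
Demand choke price (qd = 0): p = 44.
CS = ½(44 − 20)(72) = 864.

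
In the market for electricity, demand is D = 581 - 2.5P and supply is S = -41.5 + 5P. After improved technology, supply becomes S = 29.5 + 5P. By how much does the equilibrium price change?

ΔP = -142/15

Original equilibrium: P* = 83, Q* = 373.5.
New equilibrium: 581 - 2.5P = 29.5 + 5P, so 551.5 = 7.5P and P' = 1103/15; Q' = 581 − 2.5(1103/15) = 2383/6.
Change in price: 1103/15 − 83 = -142/15.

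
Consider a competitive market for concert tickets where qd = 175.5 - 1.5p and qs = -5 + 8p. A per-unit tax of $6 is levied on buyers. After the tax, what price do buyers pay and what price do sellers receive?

Pre-tax equilibrium: p* = 19, q* = 147.
Tax on buyers shifts demand to qd = 175.5 − 1.5(p + 6) = 166.5 - 1.5p.
166.5 - 1.5p = -5 + 8p gives seller price ps = 343/19; buyers pay pb = 343/19 + 6 = 457/19.
New quantity: q = 175.5 − 1.5(457/19) = 2649/19.

Buyers pay 457/19, sellers receive 343/19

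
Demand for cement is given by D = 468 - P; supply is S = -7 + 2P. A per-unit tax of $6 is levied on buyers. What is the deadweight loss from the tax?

Pre-tax equilibrium: P* = 475/3, Q* = 929/3.
Tax on buyers shifts demand to D = 468 − 1(P + 6) = 462 - P.
462 - P = -7 + 2P gives seller price Ps = 469/3; buyers pay Pb = 469/3 + 6 = 487/3.
New quantity: Q = 468 − 1(487/3) = 917/3.
DWL = ½ × 6 × (929/3 − 917/3) = 12.

Deadweight loss = 12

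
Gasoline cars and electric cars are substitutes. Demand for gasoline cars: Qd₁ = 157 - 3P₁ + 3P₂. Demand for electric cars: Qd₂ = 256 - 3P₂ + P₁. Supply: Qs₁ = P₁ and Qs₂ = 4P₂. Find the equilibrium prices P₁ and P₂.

P₁ = 74.68, P₂ = 47.24

Market 1: 157 - 3P₁ + 3P₂ = P₁ → 4P₁ - 3P₂ = 157.
Market 2: 7P₂ - P₁ = 256.
Eliminating P₂: 7×(1) + 3×(2) gives 25P₁ = 1867, so P₁ = 74.68.
Back-substitute into (2): P₂ = (256 + 1×74.68) / 7 = 47.24.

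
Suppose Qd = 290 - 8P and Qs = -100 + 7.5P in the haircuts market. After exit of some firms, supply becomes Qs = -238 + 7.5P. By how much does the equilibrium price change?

Original equilibrium: P* = 780/31, Q* = 2750/31.
New equilibrium: 290 - 8P = -238 + 7.5P, so 528 = 15.5P and P' = 1056/31; Q' = 290 − 8(1056/31) = 542/31.
Change in price: 1056/31 − 780/31 = 276/31.

ΔP = 276/31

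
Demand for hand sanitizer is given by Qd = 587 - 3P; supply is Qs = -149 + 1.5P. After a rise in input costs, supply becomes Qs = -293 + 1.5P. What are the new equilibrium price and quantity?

P' = 1760/9, Q' = 1/3

Original equilibrium: P* = 1472/9, Q* = 289/3.
New equilibrium: 587 - 3P = -293 + 1.5P, so 880 = 4.5P and P' = 1760/9; Q' = 587 − 3(1760/9) = 1/3.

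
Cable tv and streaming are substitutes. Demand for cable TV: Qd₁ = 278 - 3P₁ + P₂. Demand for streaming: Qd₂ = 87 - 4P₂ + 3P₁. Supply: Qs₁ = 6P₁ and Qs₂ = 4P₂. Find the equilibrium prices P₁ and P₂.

P₁ = 2311/69, P₂ = 539/23

Market 1: 278 - 3P₁ + P₂ = 6P₁ → 9P₁ - P₂ = 278.
Market 2: 8P₂ - 3P₁ = 87.
Eliminating P₂: 8×(1) + 1×(2) gives 69P₁ = 2311, so P₁ = 2311/69.
Back-substitute into (2): P₂ = (87 + 3×2311/69) / 8 = 539/23.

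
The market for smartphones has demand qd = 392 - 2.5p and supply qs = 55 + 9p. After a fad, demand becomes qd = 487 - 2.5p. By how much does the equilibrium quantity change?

Δq = 1710/23

Original equilibrium: p* = 674/23, q* = 7331/23.
New equilibrium: 487 - 2.5p = 55 + 9p, so 432 = 11.5p and p' = 864/23; q' = 487 − 2.5(864/23) = 9041/23.
Change in quantity: 9041/23 − 7331/23 = 1710/23.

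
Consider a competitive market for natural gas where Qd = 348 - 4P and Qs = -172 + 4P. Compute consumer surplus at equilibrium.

Equilibrium: 348 - 4P = -172 + 4P gives P* = 65, Q* = 88.
Demand choke price (Qd = 0): P = 87.
CS = ½(87 − 65)(88) = 968.

Consumer surplus = 968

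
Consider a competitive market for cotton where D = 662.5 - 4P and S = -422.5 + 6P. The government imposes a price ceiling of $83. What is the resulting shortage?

Shortage = 255

Equilibrium price would be P* = 108.5, so the ceiling at 83 binds.
At P = 83: D = 662.5 − 4(83) = 330.5, S = -422.5 + 6(83) = 75.5.
Shortage = 330.5 − 75.5 = 255.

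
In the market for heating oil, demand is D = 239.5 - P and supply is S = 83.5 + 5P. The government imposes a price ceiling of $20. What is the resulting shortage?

Equilibrium price would be P* = 26, so the ceiling at 20 binds.
At P = 20: D = 239.5 − 1(20) = 219.5, S = 83.5 + 5(20) = 183.5.
Shortage = 219.5 − 183.5 = 36.

Shortage = 36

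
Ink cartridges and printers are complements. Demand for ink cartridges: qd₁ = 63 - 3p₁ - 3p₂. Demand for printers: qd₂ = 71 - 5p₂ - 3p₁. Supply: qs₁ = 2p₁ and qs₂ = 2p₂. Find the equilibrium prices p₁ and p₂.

Market 1: 63 - 3p₁ - 3p₂ = 2p₁ → 5p₁ + 3p₂ = 63.
Market 2: 7p₂ + 3p₁ = 71.
Eliminating p₂: 7×(1) − 3×(2) gives 26p₁ = 228, so p₁ = 114/13.
Back-substitute into (2): p₂ = (71 − 3×114/13) / 7 = 83/13.

p₁ = 114/13, p₂ = 83/13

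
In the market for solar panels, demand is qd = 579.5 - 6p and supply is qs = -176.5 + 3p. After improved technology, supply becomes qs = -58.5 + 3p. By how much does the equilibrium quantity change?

Δq = 236/3

Original equilibrium: p* = 84, q* = 75.5.
New equilibrium: 579.5 - 6p = -58.5 + 3p, so 638 = 9p and p' = 638/9; q' = 579.5 − 6(638/9) = 925/6.
Change in quantity: 925/6 − 75.5 = 236/3.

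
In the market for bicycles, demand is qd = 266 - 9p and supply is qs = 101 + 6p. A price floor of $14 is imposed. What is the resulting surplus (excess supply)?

Equilibrium price would be p* = 11, so the floor at 14 binds.
At p = 14: qd = 140, qs = 185.
Surplus = 185 − 140 = 45.

Surplus = 45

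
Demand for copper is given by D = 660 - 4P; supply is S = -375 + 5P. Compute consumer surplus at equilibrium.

Consumer surplus = 5000

Equilibrium: 660 - 4P = -375 + 5P gives P* = 115, Q* = 200.
Demand choke price (D = 0): P = 165.
CS = ½(165 − 115)(200) = 5000.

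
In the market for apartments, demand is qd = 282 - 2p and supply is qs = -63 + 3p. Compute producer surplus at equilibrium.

Producer surplus = 3456

Equilibrium: 282 - 2p = -63 + 3p gives p* = 69, q* = 144.
Supply starts at p = 21 (where qs = 0).
PS = ½(69 − 21)(144) = 3456.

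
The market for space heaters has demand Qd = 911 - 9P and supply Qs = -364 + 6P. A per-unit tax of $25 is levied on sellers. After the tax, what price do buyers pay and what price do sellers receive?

Pre-tax equilibrium: P* = 85, Q* = 146.
Tax on sellers shifts supply to Qs = -364 + 6(P − 25) = -514 + 6P.
911 - 9P = -514 + 6P gives buyer price Pb = 95; sellers receive Ps = 95 − 25 = 70.
New quantity: Q = 911 − 9(95) = 56.

Buyers pay $95, sellers receive $70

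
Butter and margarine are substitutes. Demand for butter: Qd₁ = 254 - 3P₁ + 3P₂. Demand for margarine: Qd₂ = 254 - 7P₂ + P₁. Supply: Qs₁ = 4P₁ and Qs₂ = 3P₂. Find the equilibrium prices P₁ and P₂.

P₁ = 3302/67, P₂ = 2032/67

Market 1: 254 - 3P₁ + 3P₂ = 4P₁ → 7P₁ - 3P₂ = 254.
Market 2: 10P₂ - P₁ = 254.
Eliminating P₂: 10×(1) + 3×(2) gives 67P₁ = 3302, so P₁ = 3302/67.
Back-substitute into (2): P₂ = (254 + 1×3302/67) / 10 = 2032/67.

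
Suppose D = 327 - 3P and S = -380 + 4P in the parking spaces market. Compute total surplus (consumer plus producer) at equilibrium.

Equilibrium: 327 - 3P = -380 + 4P gives P* = 101, Q* = 24.
Demand choke price: P = 109; supply starts at P = 95.
CS = ½(109 − 101)(24) = 96; PS = ½(101 − 95)(24) = 72.

Total surplus = 168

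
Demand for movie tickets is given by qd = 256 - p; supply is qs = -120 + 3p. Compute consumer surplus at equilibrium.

Equilibrium: 256 - p = -120 + 3p gives p* = 94, q* = 162.
Demand choke price (qd = 0): p = 256.
CS = ½(256 − 94)(162) = 13122.

Consumer surplus = 13122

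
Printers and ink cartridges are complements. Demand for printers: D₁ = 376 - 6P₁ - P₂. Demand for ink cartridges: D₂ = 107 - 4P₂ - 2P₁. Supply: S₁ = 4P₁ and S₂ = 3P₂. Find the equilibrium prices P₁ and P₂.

P₁ = 2525/68, P₂ = 159/34

Market 1: 376 - 6P₁ - P₂ = 4P₁ → 10P₁ + P₂ = 376.
Market 2: 7P₂ + 2P₁ = 107.
Eliminating P₂: 7×(1) − 1×(2) gives 68P₁ = 2525, so P₁ = 2525/68.
Back-substitute into (2): P₂ = (107 − 2×2525/68) / 7 = 159/34.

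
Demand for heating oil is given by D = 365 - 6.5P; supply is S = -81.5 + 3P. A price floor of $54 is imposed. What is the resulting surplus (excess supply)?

Equilibrium price would be P* = 47, so the floor at 54 binds.
At P = 54: D = 14, S = 80.5.
Surplus = 80.5 − 14 = 66.5.

Surplus = 66.5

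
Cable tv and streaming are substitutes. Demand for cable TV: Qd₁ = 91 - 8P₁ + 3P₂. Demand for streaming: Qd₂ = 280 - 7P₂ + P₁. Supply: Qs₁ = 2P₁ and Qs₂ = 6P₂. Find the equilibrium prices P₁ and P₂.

Market 1: 91 - 8P₁ + 3P₂ = 2P₁ → 10P₁ - 3P₂ = 91.
Market 2: 13P₂ - P₁ = 280.
Eliminating P₂: 13×(1) + 3×(2) gives 127P₁ = 2023, so P₁ = 2023/127.
Back-substitute into (2): P₂ = (280 + 1×2023/127) / 13 = 2891/127.

P₁ = 2023/127, P₂ = 2891/127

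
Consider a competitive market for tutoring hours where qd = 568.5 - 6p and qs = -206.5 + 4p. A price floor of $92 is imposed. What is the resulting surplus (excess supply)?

Surplus = 145

Equilibrium price would be p* = 77.5, so the floor at 92 binds.
At p = 92: qd = 16.5, qs = 161.5.
Surplus = 161.5 − 16.5 = 145.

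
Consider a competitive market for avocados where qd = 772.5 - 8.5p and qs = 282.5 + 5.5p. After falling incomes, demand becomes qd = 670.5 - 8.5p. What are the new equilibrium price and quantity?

p' = 194/7, q' = 6089/14

Original equilibrium: p* = 35, q* = 475.
New equilibrium: 670.5 - 8.5p = 282.5 + 5.5p, so 388 = 14p and p' = 194/7; q' = 670.5 − 8.5(194/7) = 6089/14.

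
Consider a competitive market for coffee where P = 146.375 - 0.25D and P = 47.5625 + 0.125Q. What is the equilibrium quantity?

Set the two price expressions equal: 146.375 - 0.25Q = 47.5625 + 0.125Q.
98.8125 = 0.375Q, so Q* = 263.5.
P* = 146.375 − (0.25)(263.5) = 80.5.

Q* = 263.5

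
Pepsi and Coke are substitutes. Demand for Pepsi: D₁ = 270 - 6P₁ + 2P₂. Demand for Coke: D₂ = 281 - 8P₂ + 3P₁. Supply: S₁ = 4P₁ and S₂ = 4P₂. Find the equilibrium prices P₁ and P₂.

P₁ = 1901/57, P₂ = 1810/57

Market 1: 270 - 6P₁ + 2P₂ = 4P₁ → 10P₁ - 2P₂ = 270.
Market 2: 12P₂ - 3P₁ = 281.
Eliminating P₂: 12×(1) + 2×(2) gives 114P₁ = 3802, so P₁ = 1901/57.
Back-substitute into (2): P₂ = (281 + 3×1901/57) / 12 = 1810/57.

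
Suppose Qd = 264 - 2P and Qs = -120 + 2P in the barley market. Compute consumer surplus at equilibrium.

Consumer surplus = 1296

Equilibrium: 264 - 2P = -120 + 2P gives P* = 96, Q* = 72.
Demand choke price (Qd = 0): P = 132.
CS = ½(132 − 96)(72) = 1296.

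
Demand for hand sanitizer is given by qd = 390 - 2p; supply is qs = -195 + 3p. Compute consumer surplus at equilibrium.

Equilibrium: 390 - 2p = -195 + 3p gives p* = 117, q* = 156.
Demand choke price (qd = 0): p = 195.
CS = ½(195 − 117)(156) = 6084.

Consumer surplus = 6084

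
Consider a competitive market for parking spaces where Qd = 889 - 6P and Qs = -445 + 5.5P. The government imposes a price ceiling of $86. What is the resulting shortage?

Shortage = 345

Equilibrium price would be P* = 116, so the ceiling at 86 binds.
At P = 86: Qd = 889 − 6(86) = 373, Qs = -445 + 5.5(86) = 28.
Shortage = 373 − 28 = 345.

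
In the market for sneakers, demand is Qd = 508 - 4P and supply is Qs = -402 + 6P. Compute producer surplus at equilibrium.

Producer surplus = 1728

Equilibrium: 508 - 4P = -402 + 6P gives P* = 91, Q* = 144.
Supply starts at P = 67 (where Qs = 0).
PS = ½(91 − 67)(144) = 1728.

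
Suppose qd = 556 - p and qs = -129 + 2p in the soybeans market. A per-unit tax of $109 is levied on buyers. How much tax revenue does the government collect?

Pre-tax equilibrium: p* = 685/3, q* = 983/3.
Tax on buyers shifts demand to qd = 556 − 1(p + 109) = 447 - p.
447 - p = -129 + 2p gives seller price ps = 192; buyers pay pb = 192 + 109 = 301.
New quantity: q = 556 − 1(301) = 255.
Revenue = 109 × 255 = 27795.

Tax revenue = 27795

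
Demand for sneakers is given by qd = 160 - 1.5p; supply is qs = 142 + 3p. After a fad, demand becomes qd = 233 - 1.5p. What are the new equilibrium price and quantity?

Original equilibrium: p* = 4, q* = 154.
New equilibrium: 233 - 1.5p = 142 + 3p, so 91 = 4.5p and p' = 182/9; q' = 233 − 1.5(182/9) = 608/3.

p' = 182/9, q' = 608/3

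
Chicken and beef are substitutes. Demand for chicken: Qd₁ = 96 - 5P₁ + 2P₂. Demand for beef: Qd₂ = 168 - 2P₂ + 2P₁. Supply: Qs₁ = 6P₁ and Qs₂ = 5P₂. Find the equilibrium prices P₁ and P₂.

Market 1: 96 - 5P₁ + 2P₂ = 6P₁ → 11P₁ - 2P₂ = 96.
Market 2: 7P₂ - 2P₁ = 168.
Eliminating P₂: 7×(1) + 2×(2) gives 73P₁ = 1008, so P₁ = 1008/73.
Back-substitute into (2): P₂ = (168 + 2×1008/73) / 7 = 2040/73.

P₁ = 1008/73, P₂ = 2040/73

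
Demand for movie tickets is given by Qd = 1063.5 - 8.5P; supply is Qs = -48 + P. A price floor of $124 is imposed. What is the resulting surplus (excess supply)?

Equilibrium price would be P* = 117, so the floor at 124 binds.
At P = 124: Qd = 9.5, Qs = 76.
Surplus = 76 − 9.5 = 66.5.

Surplus = 66.5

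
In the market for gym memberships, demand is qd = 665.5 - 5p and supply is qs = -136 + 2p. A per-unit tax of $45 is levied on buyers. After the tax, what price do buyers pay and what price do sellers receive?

Pre-tax equilibrium: p* = 114.5, q* = 93.
Tax on buyers shifts demand to qd = 665.5 − 5(p + 45) = 440.5 - 5p.
440.5 - 5p = -136 + 2p gives seller price ps = 1153/14; buyers pay pb = 1153/14 + 45 = 1783/14.
New quantity: q = 665.5 − 5(1783/14) = 201/7.

Buyers pay 1783/14, sellers receive 1153/14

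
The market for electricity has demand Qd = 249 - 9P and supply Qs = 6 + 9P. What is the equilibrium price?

Set Qd = Qs: 249 - 9P = 6 + 9P.
243 = 18P, so P* = 13.5.
Q* = 249 − 9(13.5) = 127.5.

P* = 13.5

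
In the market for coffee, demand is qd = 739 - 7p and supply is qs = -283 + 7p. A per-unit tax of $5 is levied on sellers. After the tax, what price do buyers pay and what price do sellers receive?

Buyers pay $75.5, sellers receive $70.5

Pre-tax equilibrium: p* = 73, q* = 228.
Tax on sellers shifts supply to qs = -283 + 7(p − 5) = -318 + 7p.
739 - 7p = -318 + 7p gives buyer price pb = 75.5; sellers receive ps = 75.5 − 5 = 70.5.
New quantity: q = 739 − 7(75.5) = 210.5.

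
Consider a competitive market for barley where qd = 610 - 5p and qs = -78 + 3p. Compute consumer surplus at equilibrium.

Consumer surplus = 3240

Equilibrium: 610 - 5p = -78 + 3p gives p* = 86, q* = 180.
Demand choke price (qd = 0): p = 122.
CS = ½(122 − 86)(180) = 3240.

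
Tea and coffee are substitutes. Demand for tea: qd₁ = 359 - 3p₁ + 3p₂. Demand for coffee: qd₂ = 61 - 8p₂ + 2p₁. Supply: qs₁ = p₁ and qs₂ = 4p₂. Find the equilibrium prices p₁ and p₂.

Market 1: 359 - 3p₁ + 3p₂ = p₁ → 4p₁ - 3p₂ = 359.
Market 2: 12p₂ - 2p₁ = 61.
Eliminating p₂: 12×(1) + 3×(2) gives 42p₁ = 4491, so p₁ = 1497/14.
Back-substitute into (2): p₂ = (61 + 2×1497/14) / 12 = 481/21.

p₁ = 1497/14, p₂ = 481/21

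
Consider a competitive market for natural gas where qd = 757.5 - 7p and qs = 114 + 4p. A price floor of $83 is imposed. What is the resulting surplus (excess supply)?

Equilibrium price would be p* = 58.5, so the floor at 83 binds.
At p = 83: qd = 176.5, qs = 446.
Surplus = 446 − 176.5 = 269.5.

Surplus = 269.5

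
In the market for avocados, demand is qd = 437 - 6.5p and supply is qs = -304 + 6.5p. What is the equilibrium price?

Set qd = qs: 437 - 6.5p = -304 + 6.5p.
741 = 13p, so p* = 57.
q* = 437 − 6.5(57) = 66.5.

p* = 57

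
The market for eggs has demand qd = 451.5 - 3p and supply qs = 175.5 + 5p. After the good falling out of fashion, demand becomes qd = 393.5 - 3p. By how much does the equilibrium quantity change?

Δq = -36.25

Original equilibrium: p* = 34.5, q* = 348.
New equilibrium: 393.5 - 3p = 175.5 + 5p, so 218 = 8p and p' = 27.25; q' = 393.5 − 3(27.25) = 311.75.
Change in quantity: 311.75 − 348 = -36.25.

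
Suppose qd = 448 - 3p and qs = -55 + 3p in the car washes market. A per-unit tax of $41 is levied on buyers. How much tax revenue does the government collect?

Tax revenue = 5535

Pre-tax equilibrium: p* = 503/6, q* = 196.5.
Tax on buyers shifts demand to qd = 448 − 3(p + 41) = 325 - 3p.
325 - 3p = -55 + 3p gives seller price ps = 190/3; buyers pay pb = 190/3 + 41 = 313/3.
New quantity: q = 448 − 3(313/3) = 135.
Revenue = 41 × 135 = 5535.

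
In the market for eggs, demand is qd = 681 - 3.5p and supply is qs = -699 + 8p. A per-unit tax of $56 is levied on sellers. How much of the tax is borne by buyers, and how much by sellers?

Buyers bear 896/23, sellers bear 392/23

Pre-tax equilibrium: p* = 120, q* = 261.
Tax on sellers shifts supply to qs = -699 + 8(p − 56) = -1147 + 8p.
681 - 3.5p = -1147 + 8p gives buyer price pb = 3656/23; sellers receive ps = 3656/23 − 56 = 2368/23.
New quantity: q = 681 − 3.5(3656/23) = 2867/23.
Buyer burden = 3656/23 − 120 = 896/23; seller burden = 120 − 2368/23 = 392/23.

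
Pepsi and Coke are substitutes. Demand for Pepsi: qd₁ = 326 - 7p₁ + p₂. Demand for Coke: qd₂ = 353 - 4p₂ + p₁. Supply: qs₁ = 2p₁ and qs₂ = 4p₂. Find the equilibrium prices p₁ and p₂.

p₁ = 2961/71, p₂ = 3503/71

Market 1: 326 - 7p₁ + p₂ = 2p₁ → 9p₁ - p₂ = 326.
Market 2: 8p₂ - p₁ = 353.
Eliminating p₂: 8×(1) + 1×(2) gives 71p₁ = 2961, so p₁ = 2961/71.
Back-substitute into (2): p₂ = (353 + 1×2961/71) / 8 = 3503/71.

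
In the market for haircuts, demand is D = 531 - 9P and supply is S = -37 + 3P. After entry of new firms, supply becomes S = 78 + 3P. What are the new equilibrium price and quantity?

P' = 37.75, Q' = 191.25

Original equilibrium: P* = 142/3, Q* = 105.
New equilibrium: 531 - 9P = 78 + 3P, so 453 = 12P and P' = 37.75; Q' = 531 − 9(37.75) = 191.25.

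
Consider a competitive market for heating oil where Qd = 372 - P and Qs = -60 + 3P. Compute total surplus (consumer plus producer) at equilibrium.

Equilibrium: 372 - P = -60 + 3P gives P* = 108, Q* = 264.
Demand choke price: P = 372; supply starts at P = 20.
CS = ½(372 − 108)(264) = 34848; PS = ½(108 − 20)(264) = 11616.

Total surplus = 46464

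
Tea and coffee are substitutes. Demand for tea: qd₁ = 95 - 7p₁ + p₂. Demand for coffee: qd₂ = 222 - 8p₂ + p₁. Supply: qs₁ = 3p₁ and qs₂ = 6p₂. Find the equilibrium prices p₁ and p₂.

Market 1: 95 - 7p₁ + p₂ = 3p₁ → 10p₁ - p₂ = 95.
Market 2: 14p₂ - p₁ = 222.
Eliminating p₂: 14×(1) + 1×(2) gives 139p₁ = 1552, so p₁ = 1552/139.
Back-substitute into (2): p₂ = (222 + 1×1552/139) / 14 = 2315/139.

p₁ = 1552/139, p₂ = 2315/139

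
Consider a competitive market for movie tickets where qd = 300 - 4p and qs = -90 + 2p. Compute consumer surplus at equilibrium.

Consumer surplus = 200

Equilibrium: 300 - 4p = -90 + 2p gives p* = 65, q* = 40.
Demand choke price (qd = 0): p = 75.
CS = ½(75 − 65)(40) = 200.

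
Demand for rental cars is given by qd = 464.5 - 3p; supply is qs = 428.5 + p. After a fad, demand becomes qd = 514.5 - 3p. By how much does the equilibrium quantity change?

Δq = 12.5

Original equilibrium: p* = 9, q* = 437.5.
New equilibrium: 514.5 - 3p = 428.5 + p, so 86 = 4p and p' = 21.5; q' = 514.5 − 3(21.5) = 450.
Change in quantity: 450 − 437.5 = 12.5.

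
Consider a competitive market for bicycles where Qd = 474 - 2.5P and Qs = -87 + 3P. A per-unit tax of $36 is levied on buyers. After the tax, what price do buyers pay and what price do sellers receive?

Pre-tax equilibrium: P* = 102, Q* = 219.
Tax on buyers shifts demand to Qd = 474 − 2.5(P + 36) = 384 - 2.5P.
384 - 2.5P = -87 + 3P gives seller price Ps = 942/11; buyers pay Pb = 942/11 + 36 = 1338/11.
New quantity: Q = 474 − 2.5(1338/11) = 1869/11.

Buyers pay 1338/11, sellers receive 942/11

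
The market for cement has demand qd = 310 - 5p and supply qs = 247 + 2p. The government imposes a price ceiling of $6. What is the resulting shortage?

Shortage = 21

Equilibrium price would be p* = 9, so the ceiling at 6 binds.
At p = 6: qd = 310 − 5(6) = 280, qs = 247 + 2(6) = 259.
Shortage = 280 − 259 = 21.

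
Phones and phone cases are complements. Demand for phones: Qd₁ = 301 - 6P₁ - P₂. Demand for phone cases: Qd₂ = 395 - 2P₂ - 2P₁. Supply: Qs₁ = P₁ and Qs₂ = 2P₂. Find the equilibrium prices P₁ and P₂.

P₁ = 809/26, P₂ = 2163/26

Market 1: 301 - 6P₁ - P₂ = P₁ → 7P₁ + P₂ = 301.
Market 2: 4P₂ + 2P₁ = 395.
Eliminating P₂: 4×(1) − 1×(2) gives 26P₁ = 809, so P₁ = 809/26.
Back-substitute into (2): P₂ = (395 − 2×809/26) / 4 = 2163/26.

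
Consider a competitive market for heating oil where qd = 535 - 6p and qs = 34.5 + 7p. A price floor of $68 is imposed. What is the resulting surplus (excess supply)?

Equilibrium price would be p* = 38.5, so the floor at 68 binds.
At p = 68: qd = 127, qs = 510.5.
Surplus = 510.5 − 127 = 383.5.

Surplus = 383.5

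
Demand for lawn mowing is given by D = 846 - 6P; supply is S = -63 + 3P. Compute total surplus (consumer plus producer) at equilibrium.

Total surplus = 14400

Equilibrium: 846 - 6P = -63 + 3P gives P* = 101, Q* = 240.
Demand choke price: P = 141; supply starts at P = 21.
CS = ½(141 − 101)(240) = 4800; PS = ½(101 − 21)(240) = 9600.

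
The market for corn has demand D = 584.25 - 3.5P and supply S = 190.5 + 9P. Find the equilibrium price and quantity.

Set D = S: 584.25 - 3.5P = 190.5 + 9P.
393.75 = 12.5P, so P* = 31.5.
Q* = 584.25 − 3.5(31.5) = 474.

P* = 31.5, Q* = 474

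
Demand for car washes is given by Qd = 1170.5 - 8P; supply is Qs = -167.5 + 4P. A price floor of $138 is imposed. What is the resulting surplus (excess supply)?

Equilibrium price would be P* = 111.5, so the floor at 138 binds.
At P = 138: Qd = 66.5, Qs = 384.5.
Surplus = 384.5 − 66.5 = 318.

Surplus = 318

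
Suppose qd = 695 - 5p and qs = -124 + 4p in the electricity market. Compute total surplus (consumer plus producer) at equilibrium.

Equilibrium: 695 - 5p = -124 + 4p gives p* = 91, q* = 240.
Demand choke price: p = 139; supply starts at p = 31.
CS = ½(139 − 91)(240) = 5760; PS = ½(91 − 31)(240) = 7200.

Total surplus = 12960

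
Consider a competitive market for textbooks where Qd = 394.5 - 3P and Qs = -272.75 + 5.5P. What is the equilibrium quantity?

Q* = 159

Set Qd = Qs: 394.5 - 3P = -272.75 + 5.5P.
667.25 = 8.5P, so P* = 78.5.
Q* = 394.5 − 3(78.5) = 159.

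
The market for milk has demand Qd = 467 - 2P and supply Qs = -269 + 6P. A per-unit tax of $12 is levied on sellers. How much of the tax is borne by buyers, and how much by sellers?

Buyers bear $9, sellers bear $3

Pre-tax equilibrium: P* = 92, Q* = 283.
Tax on sellers shifts supply to Qs = -269 + 6(P − 12) = -341 + 6P.
467 - 2P = -341 + 6P gives buyer price Pb = 101; sellers receive Ps = 101 − 12 = 89.
New quantity: Q = 467 − 2(101) = 265.
Buyer burden = 101 − 92 = 9; seller burden = 92 − 89 = 3.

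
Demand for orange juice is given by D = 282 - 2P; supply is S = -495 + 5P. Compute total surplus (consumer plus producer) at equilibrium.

Equilibrium: 282 - 2P = -495 + 5P gives P* = 111, Q* = 60.
Demand choke price: P = 141; supply starts at P = 99.
CS = ½(141 − 111)(60) = 900; PS = ½(111 − 99)(60) = 360.

Total surplus = 1260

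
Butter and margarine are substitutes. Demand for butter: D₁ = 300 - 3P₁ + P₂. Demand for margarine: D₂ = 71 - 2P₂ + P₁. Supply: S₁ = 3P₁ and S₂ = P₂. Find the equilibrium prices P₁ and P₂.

P₁ = 971/17, P₂ = 726/17

Market 1: 300 - 3P₁ + P₂ = 3P₁ → 6P₁ - P₂ = 300.
Market 2: 3P₂ - P₁ = 71.
Eliminating P₂: 3×(1) + 1×(2) gives 17P₁ = 971, so P₁ = 971/17.
Back-substitute into (2): P₂ = (71 + 1×971/17) / 3 = 726/17.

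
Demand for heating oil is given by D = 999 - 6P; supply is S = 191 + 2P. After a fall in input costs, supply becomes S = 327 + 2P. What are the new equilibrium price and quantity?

Original equilibrium: P* = 101, Q* = 393.
New equilibrium: 999 - 6P = 327 + 2P, so 672 = 8P and P' = 84; Q' = 999 − 6(84) = 495.

P' = 84, Q' = 495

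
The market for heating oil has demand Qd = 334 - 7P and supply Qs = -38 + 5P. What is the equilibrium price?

P* = 31

Set Qd = Qs: 334 - 7P = -38 + 5P.
372 = 12P, so P* = 31.
Q* = 334 − 7(31) = 117.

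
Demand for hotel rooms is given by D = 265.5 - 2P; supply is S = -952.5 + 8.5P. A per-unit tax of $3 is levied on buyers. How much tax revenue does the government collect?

Pre-tax equilibrium: P* = 116, Q* = 33.5.
Tax on buyers shifts demand to D = 265.5 − 2(P + 3) = 259.5 - 2P.
259.5 - 2P = -952.5 + 8.5P gives seller price Ps = 808/7; buyers pay Pb = 808/7 + 3 = 829/7.
New quantity: Q = 265.5 − 2(829/7) = 401/14.
Revenue = 3 × 401/14 = 1203/14.

Tax revenue = 1203/14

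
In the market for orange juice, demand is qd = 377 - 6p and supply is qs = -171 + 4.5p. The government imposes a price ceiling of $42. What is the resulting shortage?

Shortage = 107

Equilibrium price would be p* = 1096/21, so the ceiling at 42 binds.
At p = 42: qd = 377 − 6(42) = 125, qs = -171 + 4.5(42) = 18.
Shortage = 125 − 18 = 107.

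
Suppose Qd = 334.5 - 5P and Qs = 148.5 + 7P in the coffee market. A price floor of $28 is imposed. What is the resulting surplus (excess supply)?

Surplus = 150

Equilibrium price would be P* = 15.5, so the floor at 28 binds.
At P = 28: Qd = 194.5, Qs = 344.5.
Surplus = 344.5 − 194.5 = 150.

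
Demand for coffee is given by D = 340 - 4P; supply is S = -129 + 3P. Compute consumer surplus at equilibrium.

Consumer surplus = 648

Equilibrium: 340 - 4P = -129 + 3P gives P* = 67, Q* = 72.
Demand choke price (D = 0): P = 85.
CS = ½(85 − 67)(72) = 648.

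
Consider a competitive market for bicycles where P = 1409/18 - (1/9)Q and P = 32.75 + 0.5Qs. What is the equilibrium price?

Set the two price expressions equal: 1409/18 - (1/9)Q = 32.75 + 0.5Q.
1639/36 = (11/18)Q, so Q* = 74.5.
P* = 1409/18 − (1/9)(74.5) = 70.

P* = 70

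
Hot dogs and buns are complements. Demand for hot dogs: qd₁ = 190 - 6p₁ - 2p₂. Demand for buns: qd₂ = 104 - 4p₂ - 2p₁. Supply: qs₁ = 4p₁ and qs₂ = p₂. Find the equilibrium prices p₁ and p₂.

p₁ = 371/23, p₂ = 330/23

Market 1: 190 - 6p₁ - 2p₂ = 4p₁ → 10p₁ + 2p₂ = 190.
Market 2: 5p₂ + 2p₁ = 104.
Eliminating p₂: 5×(1) − 2×(2) gives 46p₁ = 742, so p₁ = 371/23.
Back-substitute into (2): p₂ = (104 − 2×371/23) / 5 = 330/23.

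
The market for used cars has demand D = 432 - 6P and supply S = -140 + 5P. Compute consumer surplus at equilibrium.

Equilibrium: 432 - 6P = -140 + 5P gives P* = 52, Q* = 120.
Demand choke price (D = 0): P = 72.
CS = ½(72 − 52)(120) = 1200.

Consumer surplus = 1200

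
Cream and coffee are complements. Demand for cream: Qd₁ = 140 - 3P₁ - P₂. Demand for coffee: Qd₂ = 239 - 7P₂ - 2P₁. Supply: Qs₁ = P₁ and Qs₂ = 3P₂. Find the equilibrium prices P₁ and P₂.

P₁ = 1161/38, P₂ = 338/19

Market 1: 140 - 3P₁ - P₂ = P₁ → 4P₁ + P₂ = 140.
Market 2: 10P₂ + 2P₁ = 239.
Eliminating P₂: 10×(1) − 1×(2) gives 38P₁ = 1161, so P₁ = 1161/38.
Back-substitute into (2): P₂ = (239 − 2×1161/38) / 10 = 338/19.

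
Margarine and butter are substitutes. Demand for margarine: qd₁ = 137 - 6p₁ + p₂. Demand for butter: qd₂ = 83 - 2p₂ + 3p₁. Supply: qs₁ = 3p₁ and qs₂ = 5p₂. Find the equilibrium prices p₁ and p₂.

p₁ = 521/30, p₂ = 19.3

Market 1: 137 - 6p₁ + p₂ = 3p₁ → 9p₁ - p₂ = 137.
Market 2: 7p₂ - 3p₁ = 83.
Eliminating p₂: 7×(1) + 1×(2) gives 60p₁ = 1042, so p₁ = 521/30.
Back-substitute into (2): p₂ = (83 + 3×521/30) / 7 = 19.3.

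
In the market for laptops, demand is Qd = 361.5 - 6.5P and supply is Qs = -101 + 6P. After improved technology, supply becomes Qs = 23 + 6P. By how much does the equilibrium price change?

Original equilibrium: P* = 37, Q* = 121.
New equilibrium: 361.5 - 6.5P = 23 + 6P, so 338.5 = 12.5P and P' = 27.08; Q' = 361.5 − 6.5(27.08) = 185.48.
Change in price: 27.08 − 37 = -9.92.

ΔP = -9.92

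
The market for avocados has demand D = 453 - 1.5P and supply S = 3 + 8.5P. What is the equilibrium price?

P* = 45

Set D = S: 453 - 1.5P = 3 + 8.5P.
450 = 10P, so P* = 45.
Q* = 453 − 1.5(45) = 385.5.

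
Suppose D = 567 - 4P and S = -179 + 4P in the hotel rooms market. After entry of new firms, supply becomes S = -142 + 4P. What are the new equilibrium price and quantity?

P' = 88.625, Q' = 212.5

Original equilibrium: P* = 93.25, Q* = 194.
New equilibrium: 567 - 4P = -142 + 4P, so 709 = 8P and P' = 88.625; Q' = 567 − 4(88.625) = 212.5.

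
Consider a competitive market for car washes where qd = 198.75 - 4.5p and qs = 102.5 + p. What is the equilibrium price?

Set qd = qs: 198.75 - 4.5p = 102.5 + p.
96.25 = 5.5p, so p* = 17.5.
q* = 198.75 − 4.5(17.5) = 120.

p* = 17.5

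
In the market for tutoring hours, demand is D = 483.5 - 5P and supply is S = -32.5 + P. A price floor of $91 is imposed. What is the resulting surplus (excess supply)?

Equilibrium price would be P* = 86, so the floor at 91 binds.
At P = 91: D = 28.5, S = 58.5.
Surplus = 58.5 − 28.5 = 30.

Surplus = 30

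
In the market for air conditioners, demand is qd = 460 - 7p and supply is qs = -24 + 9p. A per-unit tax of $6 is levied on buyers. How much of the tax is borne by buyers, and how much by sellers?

Pre-tax equilibrium: p* = 30.25, q* = 248.25.
Tax on buyers shifts demand to qd = 460 − 7(p + 6) = 418 - 7p.
418 - 7p = -24 + 9p gives seller price ps = 27.625; buyers pay pb = 27.625 + 6 = 33.625.
New quantity: q = 460 − 7(33.625) = 224.625.
Buyer burden = 33.625 − 30.25 = 3.375; seller burden = 30.25 − 27.625 = 2.625.

Buyers bear $3.375, sellers bear $2.625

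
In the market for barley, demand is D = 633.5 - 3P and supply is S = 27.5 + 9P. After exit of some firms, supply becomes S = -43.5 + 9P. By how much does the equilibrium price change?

ΔP = 71/12

Original equilibrium: P* = 50.5, Q* = 482.
New equilibrium: 633.5 - 3P = -43.5 + 9P, so 677 = 12P and P' = 677/12; Q' = 633.5 − 3(677/12) = 464.25.
Change in price: 677/12 − 50.5 = 71/12.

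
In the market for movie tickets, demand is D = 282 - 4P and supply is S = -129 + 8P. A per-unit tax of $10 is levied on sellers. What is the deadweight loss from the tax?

Pre-tax equilibrium: P* = 34.25, Q* = 145.
Tax on sellers shifts supply to S = -129 + 8(P − 10) = -209 + 8P.
282 - 4P = -209 + 8P gives buyer price Pb = 491/12; sellers receive Ps = 491/12 − 10 = 371/12.
New quantity: Q = 282 − 4(491/12) = 355/3.
DWL = ½ × 10 × (145 − 355/3) = 400/3.

Deadweight loss = 400/3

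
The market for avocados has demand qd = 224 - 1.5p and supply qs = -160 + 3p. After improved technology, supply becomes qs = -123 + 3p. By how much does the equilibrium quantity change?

Δq = 37/3

Original equilibrium: p* = 256/3, q* = 96.
New equilibrium: 224 - 1.5p = -123 + 3p, so 347 = 4.5p and p' = 694/9; q' = 224 − 1.5(694/9) = 325/3.
Change in quantity: 325/3 − 96 = 37/3.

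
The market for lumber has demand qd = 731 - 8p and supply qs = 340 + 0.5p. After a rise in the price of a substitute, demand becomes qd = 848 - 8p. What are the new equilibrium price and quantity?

Original equilibrium: p* = 46, q* = 363.
New equilibrium: 848 - 8p = 340 + 0.5p, so 508 = 8.5p and p' = 1016/17; q' = 848 − 8(1016/17) = 6288/17.

p' = 1016/17, q' = 6288/17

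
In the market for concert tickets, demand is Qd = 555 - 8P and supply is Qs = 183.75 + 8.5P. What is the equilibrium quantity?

Set Qd = Qs: 555 - 8P = 183.75 + 8.5P.
371.25 = 16.5P, so P* = 22.5.
Q* = 555 − 8(22.5) = 375.

Q* = 375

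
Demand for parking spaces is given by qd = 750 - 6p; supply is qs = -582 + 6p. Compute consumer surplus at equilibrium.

Equilibrium: 750 - 6p = -582 + 6p gives p* = 111, q* = 84.
Demand choke price (qd = 0): p = 125.
CS = ½(125 − 111)(84) = 588.

Consumer surplus = 588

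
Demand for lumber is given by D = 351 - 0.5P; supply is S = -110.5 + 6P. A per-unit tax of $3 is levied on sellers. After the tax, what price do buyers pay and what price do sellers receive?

Pre-tax equilibrium: P* = 71, Q* = 315.5.
Tax on sellers shifts supply to S = -110.5 + 6(P − 3) = -128.5 + 6P.
351 - 0.5P = -128.5 + 6P gives buyer price Pb = 959/13; sellers receive Ps = 959/13 − 3 = 920/13.
New quantity: Q = 351 − 0.5(959/13) = 8167/26.

Buyers pay 959/13, sellers receive 920/13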